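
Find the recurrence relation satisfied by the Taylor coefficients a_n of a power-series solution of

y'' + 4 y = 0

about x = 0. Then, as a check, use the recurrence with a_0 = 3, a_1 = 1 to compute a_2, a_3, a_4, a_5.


Substitute y = sum_n a_n x^n into y'' + (const) y = 0.
y''(x) = sum_{n>=0} (n+2)(n+1) a_{n+2} x^n.
The ODE becomes sum_n [(n+2)(n+1) a_{n+2} + 4 a_n] x^n = 0.
Setting each coefficient to zero gives the recurrence:
  (n+2)(n+1) a_{n+2} + 4 a_n = 0,
  a_{n+2} = -4 / ((n+1)(n+2)) a_n.

Check with a_0 = 3, a_1 = 1 (apply the recurrence for n = 0, 1, 2, 3): a_0 = 3, a_1 = 1, a_2 = -6, a_3 = -2/3, a_4 = 2, a_5 = 2/15.

a_{n+2} = -4/((n+1)(n+2)) * a_n; check: a_0 = 3, a_1 = 1, a_2 = -6, a_3 = -2/3, a_4 = 2, a_5 = 2/15


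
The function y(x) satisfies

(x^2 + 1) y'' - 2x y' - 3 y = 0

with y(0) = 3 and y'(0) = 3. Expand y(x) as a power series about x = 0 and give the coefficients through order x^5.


Ansatz: y(x) = sum_{n>=0} a_n x^n, so y'(x) = sum_{n>=1} n a_n x^(n-1) and y''(x) = sum_{n>=2} n(n-1) a_n x^(n-2).
Substitute into P(x) y'' + Q(x) y' + R(x) y = 0 with P(x) = x^2 + 1, Q(x) = -2x, R(x) = -3, and match powers of x.
Initial conditions: a_0 = 3, a_1 = 3.
Setting the coefficient of each power of x to zero and solving order by order (substituting the coefficients already found):
  x^0: 2 a_2 - 3 a_0 = 0  ->  2 a_2 = 3 a_0 = 9  ->  a_2 = 9/2
  x^1: 6 a_3 - 5 a_1 = 0  ->  6 a_3 = 5 a_1 = 15  ->  a_3 = 5/2
  x^2: 12 a_4 - 5 a_2 = 0  ->  12 a_4 = 5 a_2 = 45/2  ->  a_4 = 15/8
  x^3: 20 a_5 - 3 a_3 = 0  ->  20 a_5 = 3 a_3 = 15/2  ->  a_5 = 3/8
Truncated series: y(x) = 3 + 3 x + (9/2) x^2 + (5/2) x^3 + (15/8) x^4 + (3/8) x^5 + O(x^6).

a_0 = 3; a_1 = 3; a_2 = 9/2; a_3 = 5/2; a_4 = 15/8; a_5 = 3/8


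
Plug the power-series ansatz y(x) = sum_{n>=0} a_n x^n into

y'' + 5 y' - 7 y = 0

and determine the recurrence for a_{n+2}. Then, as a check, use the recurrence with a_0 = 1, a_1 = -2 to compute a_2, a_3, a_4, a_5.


Substitute y = sum_n a_n x^n.
y''(x) has coefficient (n+2)(n+1) a_{n+2} at x^n;
5 y'(x) has coefficient 5 (n+1) a_{n+1} at x^n;
-7 y(x) has coefficient -7 a_n at x^n.
Matching x^n: (n+2)(n+1) a_{n+2} + 5 (n+1) a_{n+1} - 7 a_n = 0.
Thus a_{n+2} = [-5 (n+1) a_{n+1} + 7 a_n] / ((n+1)(n+2)).

Check with a_0 = 1, a_1 = -2 (apply the recurrence for n = 0, 1, 2, 3): a_0 = 1, a_1 = -2, a_2 = 17/2, a_3 = -33/2, a_4 = 307/12, a_5 = -3763/120.

a_(n+2) = [-5 (n+1) a_(n+1) + 7 a_n] / ((n+1)(n+2)); check: a_0 = 1, a_1 = -2, a_2 = 17/2, a_3 = -33/2, a_4 = 307/12, a_5 = -3763/120


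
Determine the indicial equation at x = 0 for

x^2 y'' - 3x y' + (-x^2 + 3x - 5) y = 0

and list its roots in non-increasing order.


Divide by x^2 to reach normal form y'' + P_1(x) y' + P_2(x) y = 0 with P_1(x) = -3/x and P_2(x) = -1 + 3/x - 5/x^2.
x = 0 is a singular point because the y'-coefficient -3/x has a pole at x = 0 and the y-coefficient -1 + 3/x - 5/x^2 has a pole at x = 0.
It is a regular singular point because x P_1(x) = p(x) = -3 and x^2 P_2(x) = q(x) = -x^2 + 3x - 5 are polynomials, hence analytic at x = 0.
p(0) = -3,  q(0) = -5.
Indicial equation: r(r-1) + p(0) r + q(0) = 0, i.e. r^2 + (p(0) - 1) r + q(0) = 0, i.e. r^2 - 4 r - 5 = 0.
Discriminant: (-4)^2 - 4(-5) = 36, so r = (4 ± 6)/2.
Solving: r_1 = 5, r_2 = -1.

indicial: r^2 - 4 r - 5 = 0; roots r_1 = 5, r_2 = -1


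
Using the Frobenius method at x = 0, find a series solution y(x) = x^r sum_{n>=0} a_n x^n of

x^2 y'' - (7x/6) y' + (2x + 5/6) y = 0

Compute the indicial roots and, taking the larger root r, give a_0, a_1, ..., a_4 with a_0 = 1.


Write in Frobenius form y'' + (p(x)/x) y' + (q(x)/x^2) y = 0:
  p(x) = -7/6,  q(x) = 2x + 5/6.
Indicial equation: r(r-1) + (-7/6) r + (5/6) = 0 -> roots r_1 = 5/3, r_2 = 1/2.
Take r = r_1 = 5/3. Let y(x) = x^r sum_{n>=0} a_n x^n with a_0 = 1.
Substitute y = x^r sum a_n x^n and match x^{r+n}. The recurrence is
  D(n) a_n + 2 a_{n-1} = 0,  where D(n) = (r+n)(r+n-1) + (-7/6)(r+n) + (5/6).
  a_n = -2 / D(n) * a_{n-1}.
Since the indicial polynomial factors as (r - r_1)(r - r_2), D(n) = (r_1 + n - r_1)(r_1 + n - r_2) = n(n + 7/6).
Evaluating step by step (a_0 = 1):
  n = 1: D(1) = 1(1 + 7/6) = 13/6; numerator = -2(1) = -2; a_1 = (-2)/(13/6) = -12/13
  n = 2: D(2) = 2(2 + 7/6) = 19/3; numerator = -2(-12/13) = 24/13; a_2 = (24/13)/(19/3) = 72/247
  n = 3: D(3) = 3(3 + 7/6) = 25/2; numerator = -2(72/247) = -144/247; a_3 = (-144/247)/(25/2) = -288/6175
  n = 4: D(4) = 4(4 + 7/6) = 62/3; numerator = -2(-288/6175) = 576/6175; a_4 = (576/6175)/(62/3) = 864/191425

r = 5/3; a_0 = 1; a_1 = -12/13; a_2 = 72/247; a_3 = -288/6175; a_4 = 864/191425


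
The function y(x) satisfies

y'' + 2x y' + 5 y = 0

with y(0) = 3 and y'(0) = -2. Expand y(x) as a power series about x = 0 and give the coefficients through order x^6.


Ansatz: y(x) = sum_{n>=0} a_n x^n, so y'(x) = sum_{n>=1} n a_n x^(n-1) and y''(x) = sum_{n>=2} n(n-1) a_n x^(n-2).
Substitute into P(x) y'' + Q(x) y' + R(x) y = 0 with P(x) = 1, Q(x) = 2x, R(x) = 5, and match powers of x.
Initial conditions: a_0 = 3, a_1 = -2.
Setting the coefficient of each power of x to zero and solving order by order (substituting the coefficients already found):
  x^0: 2 a_2 + 5 a_0 = 0  ->  2 a_2 = -5 a_0 = -15  ->  a_2 = -15/2
  x^1: 6 a_3 + 7 a_1 = 0  ->  6 a_3 = -7 a_1 = 14  ->  a_3 = 7/3
  x^2: 12 a_4 + 9 a_2 = 0  ->  12 a_4 = -9 a_2 = 135/2  ->  a_4 = 45/8
  x^3: 20 a_5 + 11 a_3 = 0  ->  20 a_5 = -11 a_3 = -77/3  ->  a_5 = -77/60
  x^4: 30 a_6 + 13 a_4 = 0  ->  30 a_6 = -13 a_4 = -585/8  ->  a_6 = -39/16
Truncated series: y(x) = 3 - 2 x - (15/2) x^2 + (7/3) x^3 + (45/8) x^4 - (77/60) x^5 - (39/16) x^6 + O(x^7).

a_0 = 3; a_1 = -2; a_2 = -15/2; a_3 = 7/3; a_4 = 45/8; a_5 = -77/60; a_6 = -39/16


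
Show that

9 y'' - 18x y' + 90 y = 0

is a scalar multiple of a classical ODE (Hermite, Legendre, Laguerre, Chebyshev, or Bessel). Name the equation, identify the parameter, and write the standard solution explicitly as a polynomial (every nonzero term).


All three coefficients share the factor 9; dividing through by 9 gives  y'' - 2x y' + 10 y = 0.
This matches the Hermite equation y'' - 2x y' + 2n y = 0 with 2n = 10, so n = 5; the polynomial solution is H_5(x).
With y = sum_k a_k x^k, matching x^k gives (k+2)(k+1) a_{k+2} = 2(k - n) a_k = 2(k - 5) a_k. The right side vanishes at k = 5, so the series with the parity of 5 terminates at degree 5.
Standard normalization: leading coefficient of H_n is 2^n, so a_5 = 2^5 = 32. Work downward with a_k = (k+1)(k+2) a_{k+2} / (2(k - n)):
  a_3 = (4)(5)(32) / (2(3 - 5)) = 640/(-4) = -160
  a_1 = (2)(3)(-160) / (2(1 - 5)) = -960/(-8) = 120
Hence H_5(x) = 32 x^5 - 160 x^3 + 120 x.

H_5(x); series = 32 x^5 - 160 x^3 + 120 x


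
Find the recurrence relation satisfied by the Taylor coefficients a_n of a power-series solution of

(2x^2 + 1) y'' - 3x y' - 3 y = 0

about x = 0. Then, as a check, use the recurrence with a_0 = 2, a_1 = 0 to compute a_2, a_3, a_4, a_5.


Substitute y = sum_n a_n x^n.
(1 + 2 x^2) y'' contributes (n+2)(n+1) a_{n+2} + 2 n(n-1) a_n at x^n.
-3 x y'(x) contributes -3 n a_n at x^n.
-3 y(x) contributes -3 a_n at x^n.
Matching x^n: (n+2)(n+1) a_{n+2} + (2 n(n-1) - 3 n - 3) a_n = 0.
Thus a_{n+2} = (-2 n(n-1) + 3 n + 3) / ((n+1)(n+2)) * a_n.

Check with a_0 = 2, a_1 = 0 (apply the recurrence for n = 0, 1, 2, 3): a_0 = 2, a_1 = 0, a_2 = 3, a_3 = 0, a_4 = 5/4, a_5 = 0.

a_(n+2) = (-2 n(n-1) + 3 n + 3) / ((n+1)(n+2)) * a_n; check: a_0 = 2, a_1 = 0, a_2 = 3, a_3 = 0, a_4 = 5/4, a_5 = 0


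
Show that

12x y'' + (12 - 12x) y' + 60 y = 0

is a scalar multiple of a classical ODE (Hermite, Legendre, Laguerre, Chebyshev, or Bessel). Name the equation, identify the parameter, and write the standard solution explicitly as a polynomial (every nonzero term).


All three coefficients share the factor 12; dividing through by 12 gives  x y'' + (1 - x) y' + 5 y = 0.
This matches the Laguerre equation x y'' + (1 - x) y' + n y = 0 with n = 5; the polynomial solution is L_5(x).
With y = sum_k a_k x^k, matching x^k gives (k+1)k a_{k+1} + (k+1) a_{k+1} - k a_k + n a_k = 0, i.e. (k+1)^2 a_{k+1} = (k - n) a_k = (k - 5) a_k. The right side vanishes at k = 5, so the series terminates at degree 5.
Standard normalization L_n(0) = 1 gives a_0 = 1. Work upward with a_{k+1} = (k - 5) a_k / (k+1)^2:
  a_1 = (0 - 5)(1) / 1^2 = -5/1 = -5
  a_2 = (1 - 5)(-5) / 2^2 = 20/4 = 5
  a_3 = (2 - 5)(5) / 3^2 = -15/9 = -5/3
  a_4 = (3 - 5)(-5/3) / 4^2 = (10/3)/16 = 5/24
  a_5 = (4 - 5)(5/24) / 5^2 = (-5/24)/25 = -1/120
Hence L_5(x) = -x^5/120 + 5 x^4/24 - 5 x^3/3 + 5 x^2 - 5 x + 1.

L_5(x); series = -x^5/120 + 5 x^4/24 - 5 x^3/3 + 5 x^2 - 5 x + 1


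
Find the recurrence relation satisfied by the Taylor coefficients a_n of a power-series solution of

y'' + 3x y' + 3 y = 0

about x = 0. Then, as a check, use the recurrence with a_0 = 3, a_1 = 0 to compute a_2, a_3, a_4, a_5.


Substitute y = sum_n a_n x^n.
y''(x) has coefficient (n+2)(n+1) a_{n+2} at x^n;
3 x y'(x) has coefficient 3 n a_n at x^n (shift);
3 y(x) has coefficient 3 a_n at x^n.
Matching x^n: (n+2)(n+1) a_{n+2} + (3n + 3) a_n = 0.
Thus a_{n+2} = (-3n - 3) / ((n+1)(n+2)) * a_n.

Check with a_0 = 3, a_1 = 0 (apply the recurrence for n = 0, 1, 2, 3): a_0 = 3, a_1 = 0, a_2 = -9/2, a_3 = 0, a_4 = 27/8, a_5 = 0.

a_(n+2) = (-3n - 3) / ((n+1)(n+2)) * a_n; check: a_0 = 3, a_1 = 0, a_2 = -9/2, a_3 = 0, a_4 = 27/8, a_5 = 0


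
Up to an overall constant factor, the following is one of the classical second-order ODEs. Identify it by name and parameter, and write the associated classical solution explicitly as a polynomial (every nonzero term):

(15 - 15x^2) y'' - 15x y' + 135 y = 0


All three coefficients share the factor 15; dividing through by 15 gives  (1 - x^2) y'' - x y' + 9 y = 0.
This matches the Chebyshev equation (1 - x^2) y'' - x y' + n^2 y = 0 (note the -x y' term, not -2x y') with n^2 = 9, so n = 3; the polynomial solution is T_3(x).
With y = sum_k a_k x^k, matching x^k gives (k+2)(k+1) a_{k+2} = (k^2 - n^2) a_k = (k - 3)(k + 3) a_k. The right side vanishes at k = 3, so the series with the parity of 3 terminates at degree 3.
Standard normalization: leading coefficient of T_n is 2^(n-1), so a_3 = 2^2 = 4. Work downward with a_k = (k+1)(k+2) a_{k+2} / ((k - 3)(k + 3)):
  a_1 = (2)(3)(4) / ((1 - 3)(1 + 3)) = 24/(-8) = -3
Hence T_3(x) = 4 x^3 - 3 x.

T_3(x); series = 4 x^3 - 3 x


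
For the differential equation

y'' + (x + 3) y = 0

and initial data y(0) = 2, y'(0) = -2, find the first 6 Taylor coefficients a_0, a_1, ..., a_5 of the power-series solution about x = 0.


Ansatz: y(x) = sum_{n>=0} a_n x^n, so y'(x) = sum_{n>=1} n a_n x^(n-1) and y''(x) = sum_{n>=2} n(n-1) a_n x^(n-2).
Substitute into P(x) y'' + Q(x) y' + R(x) y = 0 with P(x) = 1, Q(x) = 0, R(x) = x + 3, and match powers of x.
Initial conditions: a_0 = 2, a_1 = -2.
Setting the coefficient of each power of x to zero and solving order by order (substituting the coefficients already found):
  x^0: 2 a_2 + 3 a_0 = 0  ->  2 a_2 = -3 a_0 = -6  ->  a_2 = -3
  x^1: 6 a_3 + 3 a_1 + a_0 = 0  ->  6 a_3 = -3 a_1 - a_0 = 4  ->  a_3 = 2/3
  x^2: 12 a_4 + 3 a_2 + a_1 = 0  ->  12 a_4 = -3 a_2 - a_1 = 11  ->  a_4 = 11/12
  x^3: 20 a_5 + 3 a_3 + a_2 = 0  ->  20 a_5 = -3 a_3 - a_2 = 1  ->  a_5 = 1/20
Truncated series: y(x) = 2 - 2 x - 3 x^2 + (2/3) x^3 + (11/12) x^4 + (1/20) x^5 + O(x^6).

a_0 = 2; a_1 = -2; a_2 = -3; a_3 = 2/3; a_4 = 11/12; a_5 = 1/20


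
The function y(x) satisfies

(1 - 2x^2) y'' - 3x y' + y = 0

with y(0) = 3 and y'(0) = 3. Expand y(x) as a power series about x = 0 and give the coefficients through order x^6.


Ansatz: y(x) = sum_{n>=0} a_n x^n, so y'(x) = sum_{n>=1} n a_n x^(n-1) and y''(x) = sum_{n>=2} n(n-1) a_n x^(n-2).
Substitute into P(x) y'' + Q(x) y' + R(x) y = 0 with P(x) = 1 - 2x^2, Q(x) = -3x, R(x) = 1, and match powers of x.
Initial conditions: a_0 = 3, a_1 = 3.
Setting the coefficient of each power of x to zero and solving order by order (substituting the coefficients already found):
  x^0: 2 a_2 + a_0 = 0  ->  2 a_2 = -a_0 = -3  ->  a_2 = -3/2
  x^1: 6 a_3 - 2 a_1 = 0  ->  6 a_3 = 2 a_1 = 6  ->  a_3 = 1
  x^2: 12 a_4 - 9 a_2 = 0  ->  12 a_4 = 9 a_2 = -27/2  ->  a_4 = -9/8
  x^3: 20 a_5 - 20 a_3 = 0  ->  20 a_5 = 20 a_3 = 20  ->  a_5 = 1
  x^4: 30 a_6 - 35 a_4 = 0  ->  30 a_6 = 35 a_4 = -315/8  ->  a_6 = -21/16
Truncated series: y(x) = 3 + 3 x - (3/2) x^2 + x^3 - (9/8) x^4 + x^5 - (21/16) x^6 + O(x^7).

a_0 = 3; a_1 = 3; a_2 = -3/2; a_3 = 1; a_4 = -9/8; a_5 = 1; a_6 = -21/16


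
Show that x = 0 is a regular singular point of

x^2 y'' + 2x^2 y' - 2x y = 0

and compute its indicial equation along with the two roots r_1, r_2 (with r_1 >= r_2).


Divide by x^2 to reach normal form y'' + P_1(x) y' + P_2(x) y = 0 with P_1(x) = 2 and P_2(x) = -2/x.
x = 0 is a singular point because the y-coefficient -2/x has a pole at x = 0.
It is a regular singular point because x P_1(x) = p(x) = 2x and x^2 P_2(x) = q(x) = -2x are polynomials, hence analytic at x = 0.
p(0) = 0,  q(0) = 0.
Indicial equation: r(r-1) + p(0) r + q(0) = 0, i.e. r^2 + (p(0) - 1) r + q(0) = 0, i.e. r^2 - 1 r = 0.
Discriminant: (-1)^2 - 4(0) = 1, so r = (1 ± 1)/2.
Solving: r_1 = 1, r_2 = 0.

indicial: r^2 - 1 r = 0; roots r_1 = 1, r_2 = 0


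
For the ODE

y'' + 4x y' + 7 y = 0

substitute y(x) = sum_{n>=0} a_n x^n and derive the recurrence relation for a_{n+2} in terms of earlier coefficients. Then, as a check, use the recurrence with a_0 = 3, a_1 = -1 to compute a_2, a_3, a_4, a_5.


Substitute y = sum_n a_n x^n.
y''(x) has coefficient (n+2)(n+1) a_{n+2} at x^n;
4 x y'(x) has coefficient 4 n a_n at x^n (shift);
7 y(x) has coefficient 7 a_n at x^n.
Matching x^n: (n+2)(n+1) a_{n+2} + (4n + 7) a_n = 0.
Thus a_{n+2} = (-4n - 7) / ((n+1)(n+2)) * a_n.

Check with a_0 = 3, a_1 = -1 (apply the recurrence for n = 0, 1, 2, 3): a_0 = 3, a_1 = -1, a_2 = -21/2, a_3 = 11/6, a_4 = 105/8, a_5 = -209/120.

a_(n+2) = (-4n - 7) / ((n+1)(n+2)) * a_n; check: a_0 = 3, a_1 = -1, a_2 = -21/2, a_3 = 11/6, a_4 = 105/8, a_5 = -209/120


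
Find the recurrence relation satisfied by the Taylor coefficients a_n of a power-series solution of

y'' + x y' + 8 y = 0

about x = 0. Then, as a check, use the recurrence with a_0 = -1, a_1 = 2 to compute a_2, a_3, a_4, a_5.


Substitute y = sum_n a_n x^n.
y''(x) has coefficient (n+2)(n+1) a_{n+2} at x^n;
x y'(x) has coefficient n a_n at x^n (shift);
8 y(x) has coefficient 8 a_n at x^n.
Matching x^n: (n+2)(n+1) a_{n+2} + (n + 8) a_n = 0.
Thus a_{n+2} = (-n - 8) / ((n+1)(n+2)) * a_n.

Check with a_0 = -1, a_1 = 2 (apply the recurrence for n = 0, 1, 2, 3): a_0 = -1, a_1 = 2, a_2 = 4, a_3 = -3, a_4 = -10/3, a_5 = 33/20.

a_(n+2) = (-n - 8) / ((n+1)(n+2)) * a_n; check: a_0 = -1, a_1 = 2, a_2 = 4, a_3 = -3, a_4 = -10/3, a_5 = 33/20


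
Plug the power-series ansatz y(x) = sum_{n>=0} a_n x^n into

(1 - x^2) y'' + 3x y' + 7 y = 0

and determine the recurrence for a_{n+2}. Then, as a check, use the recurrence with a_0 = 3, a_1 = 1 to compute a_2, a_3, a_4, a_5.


Substitute y = sum_n a_n x^n.
(1 - 1 x^2) y'' contributes (n+2)(n+1) a_{n+2} - n(n-1) a_n at x^n.
3 x y'(x) contributes 3 n a_n at x^n.
7 y(x) contributes 7 a_n at x^n.
Matching x^n: (n+2)(n+1) a_{n+2} + (-n(n-1) + 3 n + 7) a_n = 0.
Thus a_{n+2} = (n(n-1) - 3 n - 7) / ((n+1)(n+2)) * a_n.

Check with a_0 = 3, a_1 = 1 (apply the recurrence for n = 0, 1, 2, 3): a_0 = 3, a_1 = 1, a_2 = -21/2, a_3 = -5/3, a_4 = 77/8, a_5 = 5/6.

a_(n+2) = (n(n-1) - 3 n - 7) / ((n+1)(n+2)) * a_n; check: a_0 = 3, a_1 = 1, a_2 = -21/2, a_3 = -5/3, a_4 = 77/8, a_5 = 5/6


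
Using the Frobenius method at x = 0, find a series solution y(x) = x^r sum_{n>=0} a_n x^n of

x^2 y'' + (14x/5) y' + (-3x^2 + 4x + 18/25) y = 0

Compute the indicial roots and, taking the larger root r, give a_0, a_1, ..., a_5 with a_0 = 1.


Write in Frobenius form y'' + (p(x)/x) y' + (q(x)/x^2) y = 0:
  p(x) = 14/5,  q(x) = -3x^2 + 4x + 18/25.
Indicial equation: r(r-1) + (14/5) r + (18/25) = 0 -> roots r_1 = -3/5, r_2 = -6/5.
Take r = r_1 = -3/5. Let y(x) = x^r sum_{n>=0} a_n x^n with a_0 = 1.
Substitute y = x^r sum a_n x^n and match x^{r+n}. The recurrence is
  D(n) a_n + 4 a_{n-1} - 3 a_{n-2} = 0,  where D(n) = (r+n)(r+n-1) + (14/5)(r+n) + (18/25).
  a_n = [-4 a_{n-1} + 3 a_{n-2}] / D(n).
Since the indicial polynomial factors as (r - r_1)(r - r_2), D(n) = (r_1 + n - r_1)(r_1 + n - r_2) = n(n + 3/5).
Evaluating step by step (a_0 = 1):
  n = 1: D(1) = 1(1 + 3/5) = 8/5; numerator = -4(1) = -4; a_1 = (-4)/(8/5) = -5/2
  n = 2: D(2) = 2(2 + 3/5) = 26/5; numerator = -4(-5/2) + 3(1) = 13; a_2 = (13)/(26/5) = 5/2
  n = 3: D(3) = 3(3 + 3/5) = 54/5; numerator = -4(5/2) + 3(-5/2) = -35/2; a_3 = (-35/2)/(54/5) = -175/108
  n = 4: D(4) = 4(4 + 3/5) = 92/5; numerator = -4(-175/108) + 3(5/2) = 755/54; a_4 = (755/54)/(92/5) = 3775/4968
  n = 5: D(5) = 5(5 + 3/5) = 28; numerator = -4(3775/4968) + 3(-175/108) = -19625/2484; a_5 = (-19625/2484)/(28) = -19625/69552

r = -3/5; a_0 = 1; a_1 = -5/2; a_2 = 5/2; a_3 = -175/108; a_4 = 3775/4968; a_5 = -19625/69552


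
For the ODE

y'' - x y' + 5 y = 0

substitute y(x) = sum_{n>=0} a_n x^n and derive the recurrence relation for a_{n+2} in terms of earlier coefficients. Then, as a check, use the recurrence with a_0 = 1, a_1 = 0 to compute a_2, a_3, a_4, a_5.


Substitute y = sum_n a_n x^n.
y''(x) has coefficient (n+2)(n+1) a_{n+2} at x^n;
-x y'(x) has coefficient -n a_n at x^n (shift);
5 y(x) has coefficient 5 a_n at x^n.
Matching x^n: (n+2)(n+1) a_{n+2} + (-n + 5) a_n = 0.
Thus a_{n+2} = (n - 5) / ((n+1)(n+2)) * a_n.

Check with a_0 = 1, a_1 = 0 (apply the recurrence for n = 0, 1, 2, 3): a_0 = 1, a_1 = 0, a_2 = -5/2, a_3 = 0, a_4 = 5/8, a_5 = 0.

a_(n+2) = (n - 5) / ((n+1)(n+2)) * a_n; check: a_0 = 1, a_1 = 0, a_2 = -5/2, a_3 = 0, a_4 = 5/8, a_5 = 0


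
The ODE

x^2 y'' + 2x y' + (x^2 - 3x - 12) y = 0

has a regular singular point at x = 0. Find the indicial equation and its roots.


Divide by x^2 to reach normal form y'' + P_1(x) y' + P_2(x) y = 0 with P_1(x) = 2/x and P_2(x) = 1 - 3/x - 12/x^2.
x = 0 is a singular point because the y'-coefficient 2/x has a pole at x = 0 and the y-coefficient 1 - 3/x - 12/x^2 has a pole at x = 0.
It is a regular singular point because x P_1(x) = p(x) = 2 and x^2 P_2(x) = q(x) = x^2 - 3x - 12 are polynomials, hence analytic at x = 0.
p(0) = 2,  q(0) = -12.
Indicial equation: r(r-1) + p(0) r + q(0) = 0, i.e. r^2 + (p(0) - 1) r + q(0) = 0, i.e. r^2 + 1 r - 12 = 0.
Discriminant: (1)^2 - 4(-12) = 49, so r = (-1 ± 7)/2.
Solving: r_1 = 3, r_2 = -4.

indicial: r^2 + 1 r - 12 = 0; roots r_1 = 3, r_2 = -4


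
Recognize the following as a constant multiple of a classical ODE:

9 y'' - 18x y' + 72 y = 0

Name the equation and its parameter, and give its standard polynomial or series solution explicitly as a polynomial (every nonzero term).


All three coefficients share the factor 9; dividing through by 9 gives  y'' - 2x y' + 8 y = 0.
This matches the Hermite equation y'' - 2x y' + 2n y = 0 with 2n = 8, so n = 4; the polynomial solution is H_4(x).
With y = sum_k a_k x^k, matching x^k gives (k+2)(k+1) a_{k+2} = 2(k - n) a_k = 2(k - 4) a_k. The right side vanishes at k = 4, so the series with the parity of 4 terminates at degree 4.
Standard normalization: leading coefficient of H_n is 2^n, so a_4 = 2^4 = 16. Work downward with a_k = (k+1)(k+2) a_{k+2} / (2(k - n)):
  a_2 = (3)(4)(16) / (2(2 - 4)) = 192/(-4) = -48
  a_0 = (1)(2)(-48) / (2(0 - 4)) = -96/(-8) = 12
Hence H_4(x) = 16 x^4 - 48 x^2 + 12.

H_4(x); series = 16 x^4 - 48 x^2 + 12


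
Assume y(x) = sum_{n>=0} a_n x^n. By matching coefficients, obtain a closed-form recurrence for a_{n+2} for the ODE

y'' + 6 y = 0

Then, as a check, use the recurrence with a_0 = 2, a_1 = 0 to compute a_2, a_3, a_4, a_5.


Substitute y = sum_n a_n x^n into y'' + (const) y = 0.
y''(x) = sum_{n>=0} (n+2)(n+1) a_{n+2} x^n.
The ODE becomes sum_n [(n+2)(n+1) a_{n+2} + 6 a_n] x^n = 0.
Setting each coefficient to zero gives the recurrence:
  (n+2)(n+1) a_{n+2} + 6 a_n = 0,
  a_{n+2} = -6 / ((n+1)(n+2)) a_n.

Check with a_0 = 2, a_1 = 0 (apply the recurrence for n = 0, 1, 2, 3): a_0 = 2, a_1 = 0, a_2 = -6, a_3 = 0, a_4 = 3, a_5 = 0.

a_{n+2} = -6/((n+1)(n+2)) * a_n; check: a_0 = 2, a_1 = 0, a_2 = -6, a_3 = 0, a_4 = 3, a_5 = 0


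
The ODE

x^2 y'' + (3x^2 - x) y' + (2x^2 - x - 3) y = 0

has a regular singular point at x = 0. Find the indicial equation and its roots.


Divide by x^2 to reach normal form y'' + P_1(x) y' + P_2(x) y = 0 with P_1(x) = 3 - 1/x and P_2(x) = 2 - 1/x - 3/x^2.
x = 0 is a singular point because the y'-coefficient 3 - 1/x has a pole at x = 0 and the y-coefficient 2 - 1/x - 3/x^2 has a pole at x = 0.
It is a regular singular point because x P_1(x) = p(x) = 3x - 1 and x^2 P_2(x) = q(x) = 2x^2 - x - 3 are polynomials, hence analytic at x = 0.
p(0) = -1,  q(0) = -3.
Indicial equation: r(r-1) + p(0) r + q(0) = 0, i.e. r^2 + (p(0) - 1) r + q(0) = 0, i.e. r^2 - 2 r - 3 = 0.
Discriminant: (-2)^2 - 4(-3) = 16, so r = (2 ± 4)/2.
Solving: r_1 = 3, r_2 = -1.

indicial: r^2 - 2 r - 3 = 0; roots r_1 = 3, r_2 = -1


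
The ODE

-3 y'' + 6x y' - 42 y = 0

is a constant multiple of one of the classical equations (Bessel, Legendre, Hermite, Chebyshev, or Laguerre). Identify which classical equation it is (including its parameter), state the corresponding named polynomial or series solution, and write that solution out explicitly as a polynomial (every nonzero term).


All three coefficients share the factor -3; dividing through by -3 gives  y'' - 2x y' + 14 y = 0.
This matches the Hermite equation y'' - 2x y' + 2n y = 0 with 2n = 14, so n = 7; the polynomial solution is H_7(x).
With y = sum_k a_k x^k, matching x^k gives (k+2)(k+1) a_{k+2} = 2(k - n) a_k = 2(k - 7) a_k. The right side vanishes at k = 7, so the series with the parity of 7 terminates at degree 7.
Standard normalization: leading coefficient of H_n is 2^n, so a_7 = 2^7 = 128. Work downward with a_k = (k+1)(k+2) a_{k+2} / (2(k - n)):
  a_5 = (6)(7)(128) / (2(5 - 7)) = 5376/(-4) = -1344
  a_3 = (4)(5)(-1344) / (2(3 - 7)) = -26880/(-8) = 3360
  a_1 = (2)(3)(3360) / (2(1 - 7)) = 20160/(-12) = -1680
Hence H_7(x) = 128 x^7 - 1344 x^5 + 3360 x^3 - 1680 x.

H_7(x); series = 128 x^7 - 1344 x^5 + 3360 x^3 - 1680 x


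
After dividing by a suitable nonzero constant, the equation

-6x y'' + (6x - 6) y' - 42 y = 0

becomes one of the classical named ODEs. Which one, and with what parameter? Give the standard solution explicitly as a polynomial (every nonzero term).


All three coefficients share the factor -6; dividing through by -6 gives  x y'' + (1 - x) y' + 7 y = 0.
This matches the Laguerre equation x y'' + (1 - x) y' + n y = 0 with n = 7; the polynomial solution is L_7(x).
With y = sum_k a_k x^k, matching x^k gives (k+1)k a_{k+1} + (k+1) a_{k+1} - k a_k + n a_k = 0, i.e. (k+1)^2 a_{k+1} = (k - n) a_k = (k - 7) a_k. The right side vanishes at k = 7, so the series terminates at degree 7.
Standard normalization L_n(0) = 1 gives a_0 = 1. Work upward with a_{k+1} = (k - 7) a_k / (k+1)^2:
  a_1 = (0 - 7)(1) / 1^2 = -7/1 = -7
  a_2 = (1 - 7)(-7) / 2^2 = 42/4 = 21/2
  a_3 = (2 - 7)(21/2) / 3^2 = (-105/2)/9 = -35/6
  a_4 = (3 - 7)(-35/6) / 4^2 = (70/3)/16 = 35/24
  a_5 = (4 - 7)(35/24) / 5^2 = (-35/8)/25 = -7/40
  a_6 = (5 - 7)(-7/40) / 6^2 = (7/20)/36 = 7/720
  a_7 = (6 - 7)(7/720) / 7^2 = (-7/720)/49 = -1/5040
Hence L_7(x) = -x^7/5040 + 7 x^6/720 - 7 x^5/40 + 35 x^4/24 - 35 x^3/6 + 21 x^2/2 - 7 x + 1.

L_7(x); series = -x^7/5040 + 7 x^6/720 - 7 x^5/40 + 35 x^4/24 - 35 x^3/6 + 21 x^2/2 - 7 x + 1


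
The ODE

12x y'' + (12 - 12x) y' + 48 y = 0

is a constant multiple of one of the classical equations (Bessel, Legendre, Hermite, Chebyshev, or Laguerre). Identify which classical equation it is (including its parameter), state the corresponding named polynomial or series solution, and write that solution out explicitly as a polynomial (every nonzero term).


All three coefficients share the factor 12; dividing through by 12 gives  x y'' + (1 - x) y' + 4 y = 0.
This matches the Laguerre equation x y'' + (1 - x) y' + n y = 0 with n = 4; the polynomial solution is L_4(x).
With y = sum_k a_k x^k, matching x^k gives (k+1)k a_{k+1} + (k+1) a_{k+1} - k a_k + n a_k = 0, i.e. (k+1)^2 a_{k+1} = (k - n) a_k = (k - 4) a_k. The right side vanishes at k = 4, so the series terminates at degree 4.
Standard normalization L_n(0) = 1 gives a_0 = 1. Work upward with a_{k+1} = (k - 4) a_k / (k+1)^2:
  a_1 = (0 - 4)(1) / 1^2 = -4/1 = -4
  a_2 = (1 - 4)(-4) / 2^2 = 12/4 = 3
  a_3 = (2 - 4)(3) / 3^2 = -6/9 = -2/3
  a_4 = (3 - 4)(-2/3) / 4^2 = (2/3)/16 = 1/24
Hence L_4(x) = x^4/24 - 2 x^3/3 + 3 x^2 - 4 x + 1.

L_4(x); series = x^4/24 - 2 x^3/3 + 3 x^2 - 4 x + 1


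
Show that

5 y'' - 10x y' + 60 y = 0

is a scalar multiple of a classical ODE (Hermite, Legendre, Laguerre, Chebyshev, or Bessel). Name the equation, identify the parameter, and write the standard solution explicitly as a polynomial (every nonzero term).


All three coefficients share the factor 5; dividing through by 5 gives  y'' - 2x y' + 12 y = 0.
This matches the Hermite equation y'' - 2x y' + 2n y = 0 with 2n = 12, so n = 6; the polynomial solution is H_6(x).
With y = sum_k a_k x^k, matching x^k gives (k+2)(k+1) a_{k+2} = 2(k - n) a_k = 2(k - 6) a_k. The right side vanishes at k = 6, so the series with the parity of 6 terminates at degree 6.
Standard normalization: leading coefficient of H_n is 2^n, so a_6 = 2^6 = 64. Work downward with a_k = (k+1)(k+2) a_{k+2} / (2(k - n)):
  a_4 = (5)(6)(64) / (2(4 - 6)) = 1920/(-4) = -480
  a_2 = (3)(4)(-480) / (2(2 - 6)) = -5760/(-8) = 720
  a_0 = (1)(2)(720) / (2(0 - 6)) = 1440/(-12) = -120
Hence H_6(x) = 64 x^6 - 480 x^4 + 720 x^2 - 120.

H_6(x); series = 64 x^6 - 480 x^4 + 720 x^2 - 120


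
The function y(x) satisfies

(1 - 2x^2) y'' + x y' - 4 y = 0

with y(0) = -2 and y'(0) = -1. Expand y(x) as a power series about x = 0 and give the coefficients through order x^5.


Ansatz: y(x) = sum_{n>=0} a_n x^n, so y'(x) = sum_{n>=1} n a_n x^(n-1) and y''(x) = sum_{n>=2} n(n-1) a_n x^(n-2).
Substitute into P(x) y'' + Q(x) y' + R(x) y = 0 with P(x) = 1 - 2x^2, Q(x) = x, R(x) = -4, and match powers of x.
Initial conditions: a_0 = -2, a_1 = -1.
Setting the coefficient of each power of x to zero and solving order by order (substituting the coefficients already found):
  x^0: 2 a_2 - 4 a_0 = 0  ->  2 a_2 = 4 a_0 = -8  ->  a_2 = -4
  x^1: 6 a_3 - 3 a_1 = 0  ->  6 a_3 = 3 a_1 = -3  ->  a_3 = -1/2
  x^2: 12 a_4 - 6 a_2 = 0  ->  12 a_4 = 6 a_2 = -24  ->  a_4 = -2
  x^3: 20 a_5 - 13 a_3 = 0  ->  20 a_5 = 13 a_3 = -13/2  ->  a_5 = -13/40
Truncated series: y(x) = -2 - x - 4 x^2 - (1/2) x^3 - 2 x^4 - (13/40) x^5 + O(x^6).

a_0 = -2; a_1 = -1; a_2 = -4; a_3 = -1/2; a_4 = -2; a_5 = -13/40


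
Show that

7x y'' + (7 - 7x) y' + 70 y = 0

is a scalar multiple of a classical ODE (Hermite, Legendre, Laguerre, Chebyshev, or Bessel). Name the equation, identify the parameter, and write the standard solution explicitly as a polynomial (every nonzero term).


All three coefficients share the factor 7; dividing through by 7 gives  x y'' + (1 - x) y' + 10 y = 0.
This matches the Laguerre equation x y'' + (1 - x) y' + n y = 0 with n = 10; the polynomial solution is L_10(x).
With y = sum_k a_k x^k, matching x^k gives (k+1)k a_{k+1} + (k+1) a_{k+1} - k a_k + n a_k = 0, i.e. (k+1)^2 a_{k+1} = (k - n) a_k = (k - 10) a_k. The right side vanishes at k = 10, so the series terminates at degree 10.
Standard normalization L_n(0) = 1 gives a_0 = 1. Work upward with a_{k+1} = (k - 10) a_k / (k+1)^2:
  a_1 = (0 - 10)(1) / 1^2 = -10/1 = -10
  a_2 = (1 - 10)(-10) / 2^2 = 90/4 = 45/2
  a_3 = (2 - 10)(45/2) / 3^2 = -180/9 = -20
  a_4 = (3 - 10)(-20) / 4^2 = 140/16 = 35/4
  a_5 = (4 - 10)(35/4) / 5^2 = (-105/2)/25 = -21/10
  a_6 = (5 - 10)(-21/10) / 6^2 = (21/2)/36 = 7/24
  a_7 = (6 - 10)(7/24) / 7^2 = (-7/6)/49 = -1/42
  a_8 = (7 - 10)(-1/42) / 8^2 = (1/14)/64 = 1/896
  a_9 = (8 - 10)(1/896) / 9^2 = (-1/448)/81 = -1/36288
  a_10 = (9 - 10)(-1/36288) / 10^2 = (1/36288)/100 = 1/3628800
Hence L_10(x) = x^10/3628800 - x^9/36288 + x^8/896 - x^7/42 + 7 x^6/24 - 21 x^5/10 + 35 x^4/4 - 20 x^3 + 45 x^2/2 - 10 x + 1.

L_10(x); series = x^10/3628800 - x^9/36288 + x^8/896 - x^7/42 + 7 x^6/24 - 21 x^5/10 + 35 x^4/4 - 20 x^3 + 45 x^2/2 - 10 x + 1


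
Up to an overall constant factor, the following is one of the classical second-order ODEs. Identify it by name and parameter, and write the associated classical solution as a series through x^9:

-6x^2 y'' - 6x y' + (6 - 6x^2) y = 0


All three coefficients share the factor -6; dividing through by -6 gives  x^2 y'' + x y' + (x^2 - 1) y = 0.
This matches the Bessel equation x^2 y'' + x y' + (x^2 - nu^2) y = 0 with nu^2 = 1, so nu = 1; the solution bounded at x = 0 is J_1(x).
Frobenius at x = 0: indicial roots ±nu; for r = nu the recurrence k(k + 2nu) c_k = -c_{k-2} gives the standard series J_nu(x) = sum_{k>=0} (-1)^k / (k! (k+nu)!) (x/2)^(2k+nu). Evaluate the first 5 terms:
  k = 0: (-1)^0 / (0! * 1! * 2^1) x^1 = 1/(1*1*2) x^1 = (1/2) x^1
  k = 1: (-1)^1 / (1! * 2! * 2^3) x^3 = -1/(1*2*8) x^3 = (-1/16) x^3
  k = 2: (-1)^2 / (2! * 3! * 2^5) x^5 = 1/(2*6*32) x^5 = (1/384) x^5
  k = 3: (-1)^3 / (3! * 4! * 2^7) x^7 = -1/(6*24*128) x^7 = (-1/18432) x^7
  k = 4: (-1)^4 / (4! * 5! * 2^9) x^9 = 1/(24*120*512) x^9 = (1/1474560) x^9
Hence J_1(x) = x^9/1474560 - x^7/18432 + x^5/384 - x^3/16 + x/2 + ....

J_1(x); series = x^9/1474560 - x^7/18432 + x^5/384 - x^3/16 + x/2


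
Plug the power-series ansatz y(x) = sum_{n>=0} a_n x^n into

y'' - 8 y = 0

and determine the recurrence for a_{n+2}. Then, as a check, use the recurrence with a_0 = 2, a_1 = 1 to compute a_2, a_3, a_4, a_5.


Substitute y = sum_n a_n x^n into y'' + (const) y = 0.
y''(x) = sum_{n>=0} (n+2)(n+1) a_{n+2} x^n.
The ODE becomes sum_n [(n+2)(n+1) a_{n+2} - 8 a_n] x^n = 0.
Setting each coefficient to zero gives the recurrence:
  (n+2)(n+1) a_{n+2} - 8 a_n = 0,
  a_{n+2} = 8 / ((n+1)(n+2)) a_n.

Check with a_0 = 2, a_1 = 1 (apply the recurrence for n = 0, 1, 2, 3): a_0 = 2, a_1 = 1, a_2 = 8, a_3 = 4/3, a_4 = 16/3, a_5 = 8/15.

a_{n+2} = 8/((n+1)(n+2)) * a_n; check: a_0 = 2, a_1 = 1, a_2 = 8, a_3 = 4/3, a_4 = 16/3, a_5 = 8/15


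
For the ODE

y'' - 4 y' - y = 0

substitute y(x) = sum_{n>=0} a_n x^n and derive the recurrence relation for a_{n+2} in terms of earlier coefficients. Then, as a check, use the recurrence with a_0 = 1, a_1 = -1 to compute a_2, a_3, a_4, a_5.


Substitute y = sum_n a_n x^n.
y''(x) has coefficient (n+2)(n+1) a_{n+2} at x^n;
-4 y'(x) has coefficient -4 (n+1) a_{n+1} at x^n;
-y(x) has coefficient -1 a_n at x^n.
Matching x^n: (n+2)(n+1) a_{n+2} - 4 (n+1) a_{n+1} - 1 a_n = 0.
Thus a_{n+2} = [4 (n+1) a_{n+1} + 1 a_n] / ((n+1)(n+2)).

Check with a_0 = 1, a_1 = -1 (apply the recurrence for n = 0, 1, 2, 3): a_0 = 1, a_1 = -1, a_2 = -3/2, a_3 = -13/6, a_4 = -55/24, a_5 = -233/120.

a_(n+2) = [4 (n+1) a_(n+1) + 1 a_n] / ((n+1)(n+2)); check: a_0 = 1, a_1 = -1, a_2 = -3/2, a_3 = -13/6, a_4 = -55/24, a_5 = -233/120


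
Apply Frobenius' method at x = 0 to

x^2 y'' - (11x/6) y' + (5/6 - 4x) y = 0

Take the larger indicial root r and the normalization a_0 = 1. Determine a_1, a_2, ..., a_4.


Write in Frobenius form y'' + (p(x)/x) y' + (q(x)/x^2) y = 0:
  p(x) = -11/6,  q(x) = 5/6 - 4x.
Indicial equation: r(r-1) + (-11/6) r + (5/6) = 0 -> roots r_1 = 5/2, r_2 = 1/3.
Take r = r_1 = 5/2. Let y(x) = x^r sum_{n>=0} a_n x^n with a_0 = 1.
Substitute y = x^r sum a_n x^n and match x^{r+n}. The recurrence is
  D(n) a_n - 4 a_{n-1} = 0,  where D(n) = (r+n)(r+n-1) + (-11/6)(r+n) + (5/6).
  a_n = 4 / D(n) * a_{n-1}.
Since the indicial polynomial factors as (r - r_1)(r - r_2), D(n) = (r_1 + n - r_1)(r_1 + n - r_2) = n(n + 13/6).
Evaluating step by step (a_0 = 1):
  n = 1: D(1) = 1(1 + 13/6) = 19/6; numerator = 4(1) = 4; a_1 = (4)/(19/6) = 24/19
  n = 2: D(2) = 2(2 + 13/6) = 25/3; numerator = 4(24/19) = 96/19; a_2 = (96/19)/(25/3) = 288/475
  n = 3: D(3) = 3(3 + 13/6) = 31/2; numerator = 4(288/475) = 1152/475; a_3 = (1152/475)/(31/2) = 2304/14725
  n = 4: D(4) = 4(4 + 13/6) = 74/3; numerator = 4(2304/14725) = 9216/14725; a_4 = (9216/14725)/(74/3) = 13824/544825

r = 5/2; a_0 = 1; a_1 = 24/19; a_2 = 288/475; a_3 = 2304/14725; a_4 = 13824/544825


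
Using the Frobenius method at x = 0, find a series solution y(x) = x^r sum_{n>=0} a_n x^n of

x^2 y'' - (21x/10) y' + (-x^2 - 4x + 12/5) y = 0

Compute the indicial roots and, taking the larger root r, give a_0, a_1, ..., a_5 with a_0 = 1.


Write in Frobenius form y'' + (p(x)/x) y' + (q(x)/x^2) y = 0:
  p(x) = -21/10,  q(x) = -x^2 - 4x + 12/5.
Indicial equation: r(r-1) + (-21/10) r + (12/5) = 0 -> roots r_1 = 8/5, r_2 = 3/2.
Take r = r_1 = 8/5. Let y(x) = x^r sum_{n>=0} a_n x^n with a_0 = 1.
Substitute y = x^r sum a_n x^n and match x^{r+n}. The recurrence is
  D(n) a_n - 4 a_{n-1} - 1 a_{n-2} = 0,  where D(n) = (r+n)(r+n-1) + (-21/10)(r+n) + (12/5).
  a_n = [4 a_{n-1} + 1 a_{n-2}] / D(n).
Since the indicial polynomial factors as (r - r_1)(r - r_2), D(n) = (r_1 + n - r_1)(r_1 + n - r_2) = n(n + 1/10).
Evaluating step by step (a_0 = 1):
  n = 1: D(1) = 1(1 + 1/10) = 11/10; numerator = 4(1) = 4; a_1 = (4)/(11/10) = 40/11
  n = 2: D(2) = 2(2 + 1/10) = 21/5; numerator = 4(40/11) + 1(1) = 171/11; a_2 = (171/11)/(21/5) = 285/77
  n = 3: D(3) = 3(3 + 1/10) = 93/10; numerator = 4(285/77) + 1(40/11) = 1420/77; a_3 = (1420/77)/(93/10) = 14200/7161
  n = 4: D(4) = 4(4 + 1/10) = 82/5; numerator = 4(14200/7161) + 1(285/77) = 83305/7161; a_4 = (83305/7161)/(82/5) = 416525/587202
  n = 5: D(5) = 5(5 + 1/10) = 51/2; numerator = 4(416525/587202) + 1(14200/7161) = 471750/97867; a_5 = (471750/97867)/(51/2) = 18500/97867

r = 8/5; a_0 = 1; a_1 = 40/11; a_2 = 285/77; a_3 = 14200/7161; a_4 = 416525/587202; a_5 = 18500/97867


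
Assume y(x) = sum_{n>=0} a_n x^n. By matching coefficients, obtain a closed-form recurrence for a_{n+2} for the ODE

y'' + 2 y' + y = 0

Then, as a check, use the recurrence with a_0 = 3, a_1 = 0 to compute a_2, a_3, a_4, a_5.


Substitute y = sum_n a_n x^n.
y''(x) has coefficient (n+2)(n+1) a_{n+2} at x^n;
2 y'(x) has coefficient 2 (n+1) a_{n+1} at x^n;
y(x) has coefficient 1 a_n at x^n.
Matching x^n: (n+2)(n+1) a_{n+2} + 2 (n+1) a_{n+1} + 1 a_n = 0.
Thus a_{n+2} = [-2 (n+1) a_{n+1} - 1 a_n] / ((n+1)(n+2)).

Check with a_0 = 3, a_1 = 0 (apply the recurrence for n = 0, 1, 2, 3): a_0 = 3, a_1 = 0, a_2 = -3/2, a_3 = 1, a_4 = -3/8, a_5 = 1/10.

a_(n+2) = [-2 (n+1) a_(n+1) - 1 a_n] / ((n+1)(n+2)); check: a_0 = 3, a_1 = 0, a_2 = -3/2, a_3 = 1, a_4 = -3/8, a_5 = 1/10


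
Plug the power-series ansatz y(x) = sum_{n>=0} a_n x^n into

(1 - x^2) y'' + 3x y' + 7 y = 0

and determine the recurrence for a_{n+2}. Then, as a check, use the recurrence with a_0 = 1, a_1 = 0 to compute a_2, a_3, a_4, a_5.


Substitute y = sum_n a_n x^n.
(1 - 1 x^2) y'' contributes (n+2)(n+1) a_{n+2} - n(n-1) a_n at x^n.
3 x y'(x) contributes 3 n a_n at x^n.
7 y(x) contributes 7 a_n at x^n.
Matching x^n: (n+2)(n+1) a_{n+2} + (-n(n-1) + 3 n + 7) a_n = 0.
Thus a_{n+2} = (n(n-1) - 3 n - 7) / ((n+1)(n+2)) * a_n.

Check with a_0 = 1, a_1 = 0 (apply the recurrence for n = 0, 1, 2, 3): a_0 = 1, a_1 = 0, a_2 = -7/2, a_3 = 0, a_4 = 77/24, a_5 = 0.

a_(n+2) = (n(n-1) - 3 n - 7) / ((n+1)(n+2)) * a_n; check: a_0 = 1, a_1 = 0, a_2 = -7/2, a_3 = 0, a_4 = 77/24, a_5 = 0


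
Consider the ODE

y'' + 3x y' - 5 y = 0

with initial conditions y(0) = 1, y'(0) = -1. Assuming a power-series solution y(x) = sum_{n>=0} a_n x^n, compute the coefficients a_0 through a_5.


Ansatz: y(x) = sum_{n>=0} a_n x^n, so y'(x) = sum_{n>=1} n a_n x^(n-1) and y''(x) = sum_{n>=2} n(n-1) a_n x^(n-2).
Substitute into P(x) y'' + Q(x) y' + R(x) y = 0 with P(x) = 1, Q(x) = 3x, R(x) = -5, and match powers of x.
Initial conditions: a_0 = 1, a_1 = -1.
Setting the coefficient of each power of x to zero and solving order by order (substituting the coefficients already found):
  x^0: 2 a_2 - 5 a_0 = 0  ->  2 a_2 = 5 a_0 = 5  ->  a_2 = 5/2
  x^1: 6 a_3 - 2 a_1 = 0  ->  6 a_3 = 2 a_1 = -2  ->  a_3 = -1/3
  x^2: 12 a_4 + a_2 = 0  ->  12 a_4 = -a_2 = -5/2  ->  a_4 = -5/24
  x^3: 20 a_5 + 4 a_3 = 0  ->  20 a_5 = -4 a_3 = 4/3  ->  a_5 = 1/15
Truncated series: y(x) = 1 - x + (5/2) x^2 - (1/3) x^3 - (5/24) x^4 + (1/15) x^5 + O(x^6).

a_0 = 1; a_1 = -1; a_2 = 5/2; a_3 = -1/3; a_4 = -5/24; a_5 = 1/15


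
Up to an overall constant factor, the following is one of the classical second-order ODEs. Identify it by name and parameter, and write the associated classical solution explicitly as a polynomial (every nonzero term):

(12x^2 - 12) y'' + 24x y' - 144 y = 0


All three coefficients share the factor -12; dividing through by -12 gives  (1 - x^2) y'' - 2x y' + 12 y = 0.
This matches the Legendre equation (1 - x^2) y'' - 2x y' + n(n+1) y = 0 (note the -2x y' term) with n(n+1) = 12, so n = 3; the polynomial solution is P_3(x).
With y = sum_k a_k x^k, matching x^k gives (k+2)(k+1) a_{k+2} = [k(k+1) - n(n+1)] a_k = (k - 3)(k + 4) a_k. The right side vanishes at k = 3, so the series with the parity of 3 terminates at degree 3.
Standard normalization (P_n(1) = 1): leading coefficient (2n)!/(2^n (n!)^2) = 720/(8*36) = 5/2, so a_3 = 5/2. Work downward with a_k = (k+1)(k+2) a_{k+2} / ((k - 3)(k + 4)):
  a_1 = (2)(3)(5/2) / ((1 - 3)(1 + 4)) = 15/(-10) = -3/2
Hence P_3(x) = 5 x^3/2 - 3 x/2.

P_3(x); series = 5 x^3/2 - 3 x/2


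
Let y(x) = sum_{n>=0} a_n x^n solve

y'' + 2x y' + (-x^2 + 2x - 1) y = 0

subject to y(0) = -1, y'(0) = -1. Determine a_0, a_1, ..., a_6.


Ansatz: y(x) = sum_{n>=0} a_n x^n, so y'(x) = sum_{n>=1} n a_n x^(n-1) and y''(x) = sum_{n>=2} n(n-1) a_n x^(n-2).
Substitute into P(x) y'' + Q(x) y' + R(x) y = 0 with P(x) = 1, Q(x) = 2x, R(x) = -x^2 + 2x - 1, and match powers of x.
Initial conditions: a_0 = -1, a_1 = -1.
Setting the coefficient of each power of x to zero and solving order by order (substituting the coefficients already found):
  x^0: 2 a_2 - a_0 = 0  ->  2 a_2 = a_0 = -1  ->  a_2 = -1/2
  x^1: 6 a_3 + a_1 + 2 a_0 = 0  ->  6 a_3 = -a_1 - 2 a_0 = 3  ->  a_3 = 1/2
  x^2: 12 a_4 + 3 a_2 + 2 a_1 - a_0 = 0  ->  12 a_4 = -3 a_2 - 2 a_1 + a_0 = 5/2  ->  a_4 = 5/24
  x^3: 20 a_5 + 5 a_3 + 2 a_2 - a_1 = 0  ->  20 a_5 = -5 a_3 - 2 a_2 + a_1 = -5/2  ->  a_5 = -1/8
  x^4: 30 a_6 + 7 a_4 + 2 a_3 - a_2 = 0  ->  30 a_6 = -7 a_4 - 2 a_3 + a_2 = -71/24  ->  a_6 = -71/720
Truncated series: y(x) = -1 - x - (1/2) x^2 + (1/2) x^3 + (5/24) x^4 - (1/8) x^5 - (71/720) x^6 + O(x^7).

a_0 = -1; a_1 = -1; a_2 = -1/2; a_3 = 1/2; a_4 = 5/24; a_5 = -1/8; a_6 = -71/720


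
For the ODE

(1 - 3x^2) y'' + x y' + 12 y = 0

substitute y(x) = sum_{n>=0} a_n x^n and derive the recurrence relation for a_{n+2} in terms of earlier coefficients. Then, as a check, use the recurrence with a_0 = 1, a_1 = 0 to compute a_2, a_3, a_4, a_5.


Substitute y = sum_n a_n x^n.
(1 - 3 x^2) y'' contributes (n+2)(n+1) a_{n+2} - 3 n(n-1) a_n at x^n.
x y'(x) contributes n a_n at x^n.
12 y(x) contributes 12 a_n at x^n.
Matching x^n: (n+2)(n+1) a_{n+2} + (-3 n(n-1) + n + 12) a_n = 0.
Thus a_{n+2} = (3 n(n-1) - n - 12) / ((n+1)(n+2)) * a_n.

Check with a_0 = 1, a_1 = 0 (apply the recurrence for n = 0, 1, 2, 3): a_0 = 1, a_1 = 0, a_2 = -6, a_3 = 0, a_4 = 4, a_5 = 0.

a_(n+2) = (3 n(n-1) - n - 12) / ((n+1)(n+2)) * a_n; check: a_0 = 1, a_1 = 0, a_2 = -6, a_3 = 0, a_4 = 4, a_5 = 0


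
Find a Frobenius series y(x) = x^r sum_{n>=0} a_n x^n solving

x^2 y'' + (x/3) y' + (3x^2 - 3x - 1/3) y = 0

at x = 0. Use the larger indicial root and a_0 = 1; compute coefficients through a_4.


Write in Frobenius form y'' + (p(x)/x) y' + (q(x)/x^2) y = 0:
  p(x) = 1/3,  q(x) = 3x^2 - 3x - 1/3.
Indicial equation: r(r-1) + (1/3) r + (-1/3) = 0 -> roots r_1 = 1, r_2 = -1/3.
Take r = r_1 = 1. Let y(x) = x^r sum_{n>=0} a_n x^n with a_0 = 1.
Substitute y = x^r sum a_n x^n and match x^{r+n}. The recurrence is
  D(n) a_n - 3 a_{n-1} + 3 a_{n-2} = 0,  where D(n) = (r+n)(r+n-1) + (1/3)(r+n) + (-1/3).
  a_n = [3 a_{n-1} - 3 a_{n-2}] / D(n).
Since the indicial polynomial factors as (r - r_1)(r - r_2), D(n) = (r_1 + n - r_1)(r_1 + n - r_2) = n(n + 4/3).
Evaluating step by step (a_0 = 1):
  n = 1: D(1) = 1(1 + 4/3) = 7/3; numerator = 3(1) = 3; a_1 = (3)/(7/3) = 9/7
  n = 2: D(2) = 2(2 + 4/3) = 20/3; numerator = 3(9/7) - 3(1) = 6/7; a_2 = (6/7)/(20/3) = 9/70
  n = 3: D(3) = 3(3 + 4/3) = 13; numerator = 3(9/70) - 3(9/7) = -243/70; a_3 = (-243/70)/(13) = -243/910
  n = 4: D(4) = 4(4 + 4/3) = 64/3; numerator = 3(-243/910) - 3(9/70) = -108/91; a_4 = (-108/91)/(64/3) = -81/1456

r = 1; a_0 = 1; a_1 = 9/7; a_2 = 9/70; a_3 = -243/910; a_4 = -81/1456
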